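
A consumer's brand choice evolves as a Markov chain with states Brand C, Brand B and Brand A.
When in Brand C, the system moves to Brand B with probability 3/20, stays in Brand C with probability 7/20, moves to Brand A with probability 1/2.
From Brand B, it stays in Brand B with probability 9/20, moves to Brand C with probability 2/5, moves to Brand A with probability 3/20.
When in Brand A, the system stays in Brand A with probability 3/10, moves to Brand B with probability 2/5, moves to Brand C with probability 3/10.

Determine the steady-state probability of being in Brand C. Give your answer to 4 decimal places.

0.3504

Let the stationary distribution be π with π = πP and π_1 + π_2 + π_3 = 1.
π_1 = 0.35·π_1 + 0.4·π_2 + 0.3·π_3
π_2 = 0.15·π_1 + 0.45·π_2 + 0.4·π_3
Solving with the normalization constraint gives π = (0.3504, 0.3288, 0.3208).
So the stationary probability of Brand C is 0.3504.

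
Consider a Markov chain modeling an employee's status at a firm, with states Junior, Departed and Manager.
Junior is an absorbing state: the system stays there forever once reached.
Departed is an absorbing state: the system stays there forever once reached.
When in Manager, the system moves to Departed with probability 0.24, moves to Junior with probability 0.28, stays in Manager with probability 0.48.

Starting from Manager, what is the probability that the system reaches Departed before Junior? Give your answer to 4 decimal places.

Let h(s) be the probability of absorption at Departed starting from transient state s. Then h(Departed) = 1 and h(Junior) = 0. By first-step analysis:
h(Manager) = 0.28·0 + 0.24·1 + 0.48·h(Manager)
Solving: h(Manager) = 0.4615.
Starting from Manager, the probability is 0.4615.

0.4615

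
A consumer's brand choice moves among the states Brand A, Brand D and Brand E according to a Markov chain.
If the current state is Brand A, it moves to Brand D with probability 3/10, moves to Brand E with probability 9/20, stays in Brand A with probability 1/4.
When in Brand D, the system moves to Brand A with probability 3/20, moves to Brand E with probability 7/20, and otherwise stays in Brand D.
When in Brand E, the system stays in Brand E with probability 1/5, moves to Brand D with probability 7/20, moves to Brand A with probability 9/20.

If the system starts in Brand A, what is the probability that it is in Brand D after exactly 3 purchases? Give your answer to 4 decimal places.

0.3919

Propagate the distribution vector 3 purchases from Brand A.
After 0 purchases: (1.0000, 0.0000, 0.0000)
After 1 purchase: (0.2500, 0.3000, 0.4500)
After 2 purchases: (0.3100, 0.3825, 0.3075)
After 3 purchases: (0.2733, 0.3919, 0.3349)
P(in Brand D after 3 purchases) = 0.3919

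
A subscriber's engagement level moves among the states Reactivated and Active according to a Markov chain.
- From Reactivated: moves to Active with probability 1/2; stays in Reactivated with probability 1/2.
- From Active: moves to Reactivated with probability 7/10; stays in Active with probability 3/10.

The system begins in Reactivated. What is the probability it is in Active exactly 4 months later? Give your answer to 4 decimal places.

Propagate the distribution vector 4 months from Reactivated.
After 0 months: (1.0000, 0.0000)
After 1 month: (0.5000, 0.5000)
After 2 months: (0.6000, 0.4000)
After 3 months: (0.5800, 0.4200)
After 4 months: (0.5840, 0.4160)
P(in Active after 4 months) = 0.4160

0.4160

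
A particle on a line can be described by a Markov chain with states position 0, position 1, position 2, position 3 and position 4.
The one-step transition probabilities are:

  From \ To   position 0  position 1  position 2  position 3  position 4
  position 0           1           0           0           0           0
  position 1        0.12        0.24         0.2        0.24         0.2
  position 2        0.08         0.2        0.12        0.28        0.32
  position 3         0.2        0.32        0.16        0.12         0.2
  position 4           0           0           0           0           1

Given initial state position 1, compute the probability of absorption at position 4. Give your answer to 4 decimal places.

Let h(s) be the probability of absorption at position 4 starting from transient state s. Then h(position 4) = 1 and h(position 0) = 0. By first-step analysis:
h(position 1) = 0.12·0 + 0.24·h(position 1) + 0.2·h(position 2) + 0.24·h(position 3) + 0.2·1
h(position 2) = 0.08·0 + 0.2·h(position 1) + 0.12·h(position 2) + 0.28·h(position 3) + 0.32·1
h(position 3) = 0.2·0 + 0.32·h(position 1) + 0.16·h(position 2) + 0.12·h(position 3) + 0.2·1
Solving: h(position 1) = 0.6289, h(position 2) = 0.6916, h(position 3) = 0.5817.
Starting from position 1, the probability is 0.6289.

0.6289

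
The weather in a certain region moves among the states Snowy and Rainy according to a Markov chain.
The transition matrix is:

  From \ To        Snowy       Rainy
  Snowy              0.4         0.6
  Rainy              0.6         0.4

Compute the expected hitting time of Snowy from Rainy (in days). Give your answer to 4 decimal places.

Let t(s) be the expected number of days to first reach Snowy from state s, with t(Snowy) = 0. Conditioning on the first day:
t(Rainy) = 1 + 0.4·t(Rainy)
Solving: t(Rainy) = 1.6667.
Expected days from Rainy to Snowy: 1.6667.

1.6667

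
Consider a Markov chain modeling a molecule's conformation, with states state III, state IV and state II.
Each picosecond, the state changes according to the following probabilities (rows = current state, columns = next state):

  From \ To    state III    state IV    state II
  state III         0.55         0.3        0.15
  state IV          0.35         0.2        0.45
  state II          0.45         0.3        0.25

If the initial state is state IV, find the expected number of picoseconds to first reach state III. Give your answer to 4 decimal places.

2.5806

Let t(s) be the expected number of picoseconds to first reach state III from state s, with t(state III) = 0. Conditioning on the first picosecond:
t(state IV) = 1 + 0.2·t(state IV) + 0.45·t(state II)
t(state II) = 1 + 0.3·t(state IV) + 0.25·t(state II)
Solving: t(state IV) = 2.5806, t(state II) = 2.3656.
Expected picoseconds from state IV to state III: 2.5806.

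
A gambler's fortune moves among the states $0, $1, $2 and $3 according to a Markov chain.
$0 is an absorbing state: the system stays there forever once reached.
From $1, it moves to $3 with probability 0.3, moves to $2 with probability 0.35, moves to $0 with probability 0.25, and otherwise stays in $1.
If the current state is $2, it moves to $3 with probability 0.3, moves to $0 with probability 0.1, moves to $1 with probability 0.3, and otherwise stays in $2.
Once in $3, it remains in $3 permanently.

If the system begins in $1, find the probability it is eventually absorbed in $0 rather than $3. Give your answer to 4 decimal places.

0.4000

Let h(s) be the probability of absorption at $0 starting from transient state s. Then h($0) = 1 and h($3) = 0. By first-step analysis:
h($1) = 0.25·1 + 0.1·h($1) + 0.35·h($2) + 0.3·0
h($2) = 0.1·1 + 0.3·h($1) + 0.3·h($2) + 0.3·0
Solving: h($1) = 0.4000, h($2) = 0.3143.
Starting from $1, the probability is 0.4000.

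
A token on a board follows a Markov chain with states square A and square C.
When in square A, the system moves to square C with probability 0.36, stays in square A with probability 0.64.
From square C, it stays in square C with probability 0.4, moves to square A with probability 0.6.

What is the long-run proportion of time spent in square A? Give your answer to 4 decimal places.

Let the stationary distribution be π with π = πP and π_1 + π_2 = 1.
π_1 = 0.64·π_1 + 0.6·π_2
Solving with the normalization constraint gives π = (0.6250, 0.3750).
So the stationary probability of square A is 0.6250.

0.6250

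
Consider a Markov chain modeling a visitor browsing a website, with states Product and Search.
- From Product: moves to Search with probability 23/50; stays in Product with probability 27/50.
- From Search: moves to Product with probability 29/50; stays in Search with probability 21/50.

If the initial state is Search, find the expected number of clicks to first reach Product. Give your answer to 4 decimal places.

1.7241

Let t(s) be the expected number of clicks to first reach Product from state s, with t(Product) = 0. Conditioning on the first click:
t(Search) = 1 + 0.42·t(Search)
Solving: t(Search) = 1.7241.
Expected clicks from Search to Product: 1.7241.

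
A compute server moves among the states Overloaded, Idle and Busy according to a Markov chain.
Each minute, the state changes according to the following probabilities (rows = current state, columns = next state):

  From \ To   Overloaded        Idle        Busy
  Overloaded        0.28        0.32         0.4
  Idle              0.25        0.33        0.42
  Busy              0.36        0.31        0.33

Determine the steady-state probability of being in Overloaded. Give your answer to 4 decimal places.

Let the stationary distribution be π with π = πP and π_1 + π_2 + π_3 = 1.
π_1 = 0.28·π_1 + 0.25·π_2 + 0.36·π_3
π_2 = 0.32·π_1 + 0.33·π_2 + 0.31·π_3
Solving with the normalization constraint gives π = (0.3008, 0.3194, 0.3798).
So the stationary probability of Overloaded is 0.3008.

0.3008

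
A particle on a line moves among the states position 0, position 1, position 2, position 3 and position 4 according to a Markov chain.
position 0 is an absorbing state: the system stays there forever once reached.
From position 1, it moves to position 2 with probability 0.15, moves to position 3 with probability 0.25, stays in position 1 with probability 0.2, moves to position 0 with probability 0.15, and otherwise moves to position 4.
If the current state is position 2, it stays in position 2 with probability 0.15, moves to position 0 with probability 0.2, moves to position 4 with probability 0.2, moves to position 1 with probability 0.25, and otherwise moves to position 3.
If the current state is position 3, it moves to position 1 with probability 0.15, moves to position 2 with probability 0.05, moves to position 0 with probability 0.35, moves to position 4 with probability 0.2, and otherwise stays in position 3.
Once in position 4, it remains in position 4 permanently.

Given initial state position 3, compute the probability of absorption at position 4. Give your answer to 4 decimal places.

0.4052

Let h(s) be the probability of absorption at position 4 starting from transient state s. Then h(position 4) = 1 and h(position 0) = 0. By first-step analysis:
h(position 1) = 0.15·0 + 0.2·h(position 1) + 0.15·h(position 2) + 0.25·h(position 3) + 0.25·1
h(position 2) = 0.2·0 + 0.25·h(position 1) + 0.15·h(position 2) + 0.2·h(position 3) + 0.2·1
h(position 3) = 0.35·0 + 0.15·h(position 1) + 0.05·h(position 2) + 0.25·h(position 3) + 0.2·1
Solving: h(position 1) = 0.5304, h(position 2) = 0.4866, h(position 3) = 0.4052.
Starting from position 3, the probability is 0.4052.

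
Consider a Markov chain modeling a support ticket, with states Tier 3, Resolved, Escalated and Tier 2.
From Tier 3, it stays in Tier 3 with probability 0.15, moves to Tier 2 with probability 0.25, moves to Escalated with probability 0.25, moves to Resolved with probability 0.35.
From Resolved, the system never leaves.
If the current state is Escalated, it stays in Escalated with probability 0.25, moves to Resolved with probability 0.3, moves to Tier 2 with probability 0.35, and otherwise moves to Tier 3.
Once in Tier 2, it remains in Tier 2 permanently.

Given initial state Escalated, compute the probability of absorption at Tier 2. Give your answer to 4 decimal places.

Let h(s) be the probability of absorption at Tier 2 starting from transient state s. Then h(Tier 2) = 1 and h(Resolved) = 0. By first-step analysis:
h(Tier 3) = 0.15·h(Tier 3) + 0.35·0 + 0.25·h(Escalated) + 0.25·1
h(Escalated) = 0.1·h(Tier 3) + 0.3·0 + 0.25·h(Escalated) + 0.35·1
Solving: h(Tier 3) = 0.4490, h(Escalated) = 0.5265.
Starting from Escalated, the probability is 0.5265.

0.5265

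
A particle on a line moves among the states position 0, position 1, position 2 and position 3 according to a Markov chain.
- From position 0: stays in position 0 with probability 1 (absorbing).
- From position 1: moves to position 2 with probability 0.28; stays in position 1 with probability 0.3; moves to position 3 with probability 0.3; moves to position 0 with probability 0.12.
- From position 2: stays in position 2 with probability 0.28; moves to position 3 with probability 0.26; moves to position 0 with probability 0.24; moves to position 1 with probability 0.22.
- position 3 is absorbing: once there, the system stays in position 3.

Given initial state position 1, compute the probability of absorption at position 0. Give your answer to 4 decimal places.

Let h(s) be the probability of absorption at position 0 starting from transient state s. Then h(position 0) = 1 and h(position 3) = 0. By first-step analysis:
h(position 1) = 0.12·1 + 0.3·h(position 1) + 0.28·h(position 2) + 0.3·0
h(position 2) = 0.24·1 + 0.22·h(position 1) + 0.28·h(position 2) + 0.26·0
Solving: h(position 1) = 0.3472, h(position 2) = 0.4394.
Starting from position 1, the probability is 0.3472.

0.3472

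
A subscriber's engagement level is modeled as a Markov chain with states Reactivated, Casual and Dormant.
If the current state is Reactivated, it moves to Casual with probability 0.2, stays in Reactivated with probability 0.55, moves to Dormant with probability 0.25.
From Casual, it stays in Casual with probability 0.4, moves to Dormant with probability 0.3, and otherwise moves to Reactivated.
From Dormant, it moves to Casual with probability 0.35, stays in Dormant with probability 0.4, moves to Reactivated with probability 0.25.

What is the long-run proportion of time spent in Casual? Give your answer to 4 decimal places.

0.3086

Let the stationary distribution be π with π = πP and π_1 + π_2 + π_3 = 1.
π_1 = 0.55·π_1 + 0.3·π_2 + 0.25·π_3
π_2 = 0.2·π_1 + 0.4·π_2 + 0.35·π_3
Solving with the normalization constraint gives π = (0.3792, 0.3086, 0.3123).
So the stationary probability of Casual is 0.3086.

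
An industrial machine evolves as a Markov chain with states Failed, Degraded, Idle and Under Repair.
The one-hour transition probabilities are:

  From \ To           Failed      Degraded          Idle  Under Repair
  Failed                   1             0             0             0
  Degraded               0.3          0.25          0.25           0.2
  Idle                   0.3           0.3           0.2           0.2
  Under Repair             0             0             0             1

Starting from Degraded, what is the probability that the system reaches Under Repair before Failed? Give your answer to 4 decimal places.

0.4000

Let h(s) be the probability of absorption at Under Repair starting from transient state s. Then h(Under Repair) = 1 and h(Failed) = 0. By first-step analysis:
h(Degraded) = 0.3·0 + 0.25·h(Degraded) + 0.25·h(Idle) + 0.2·1
h(Idle) = 0.3·0 + 0.3·h(Degraded) + 0.2·h(Idle) + 0.2·1
Solving: h(Degraded) = 0.4000, h(Idle) = 0.4000.
Starting from Degraded, the probability is 0.4000.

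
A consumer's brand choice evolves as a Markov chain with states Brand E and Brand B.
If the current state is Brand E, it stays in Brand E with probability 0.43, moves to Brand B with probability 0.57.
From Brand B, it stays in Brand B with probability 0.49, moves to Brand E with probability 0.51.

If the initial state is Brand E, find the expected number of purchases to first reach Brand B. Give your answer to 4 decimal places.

Let t(s) be the expected number of purchases to first reach Brand B from state s, with t(Brand B) = 0. Conditioning on the first purchase:
t(Brand E) = 1 + 0.43·t(Brand E)
Solving: t(Brand E) = 1.7544.
Expected purchases from Brand E to Brand B: 1.7544.

1.7544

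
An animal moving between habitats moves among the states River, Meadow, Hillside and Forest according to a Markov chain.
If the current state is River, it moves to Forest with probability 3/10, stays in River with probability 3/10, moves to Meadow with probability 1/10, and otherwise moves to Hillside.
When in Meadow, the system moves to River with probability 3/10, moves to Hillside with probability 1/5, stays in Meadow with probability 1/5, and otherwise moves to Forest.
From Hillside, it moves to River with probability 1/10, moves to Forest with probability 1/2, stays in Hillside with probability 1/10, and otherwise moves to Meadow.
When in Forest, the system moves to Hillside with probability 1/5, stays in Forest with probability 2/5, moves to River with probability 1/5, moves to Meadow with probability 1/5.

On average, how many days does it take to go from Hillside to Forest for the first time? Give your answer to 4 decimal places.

2.4084

Let t(s) be the expected number of days to first reach Forest from state s, with t(Forest) = 0. Conditioning on the first day:
t(River) = 1 + 0.3·t(River) + 0.1·t(Meadow) + 0.3·t(Hillside)
t(Meadow) = 1 + 0.3·t(River) + 0.2·t(Meadow) + 0.2·t(Hillside)
t(Hillside) = 1 + 0.1·t(River) + 0.3·t(Meadow) + 0.1·t(Hillside)
Solving: t(River) = 2.8796, t(Meadow) = 2.9319, t(Hillside) = 2.4084.
Expected days from Hillside to Forest: 2.4084.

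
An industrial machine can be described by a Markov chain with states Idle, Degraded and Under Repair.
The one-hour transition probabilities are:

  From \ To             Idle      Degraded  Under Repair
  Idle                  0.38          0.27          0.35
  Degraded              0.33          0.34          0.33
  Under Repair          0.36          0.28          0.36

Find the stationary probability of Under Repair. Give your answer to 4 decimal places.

0.3476

Let the stationary distribution be π with π = πP and π_1 + π_2 + π_3 = 1.
π_1 = 0.38·π_1 + 0.33·π_2 + 0.36·π_3
π_2 = 0.27·π_1 + 0.34·π_2 + 0.28·π_3
Solving with the normalization constraint gives π = (0.3583, 0.2941, 0.3476).
So the stationary probability of Under Repair is 0.3476.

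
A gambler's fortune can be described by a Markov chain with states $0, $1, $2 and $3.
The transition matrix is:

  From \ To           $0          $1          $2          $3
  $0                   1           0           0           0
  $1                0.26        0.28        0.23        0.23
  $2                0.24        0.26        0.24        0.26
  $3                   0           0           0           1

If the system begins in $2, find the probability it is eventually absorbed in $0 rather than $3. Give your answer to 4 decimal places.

0.4932

Let h(s) be the probability of absorption at $0 starting from transient state s. Then h($0) = 1 and h($3) = 0. By first-step analysis:
h($1) = 0.26·1 + 0.28·h($1) + 0.23·h($2) + 0.23·0
h($2) = 0.24·1 + 0.26·h($1) + 0.24·h($2) + 0.26·0
Solving: h($1) = 0.5187, h($2) = 0.4932.
Starting from $2, the probability is 0.4932.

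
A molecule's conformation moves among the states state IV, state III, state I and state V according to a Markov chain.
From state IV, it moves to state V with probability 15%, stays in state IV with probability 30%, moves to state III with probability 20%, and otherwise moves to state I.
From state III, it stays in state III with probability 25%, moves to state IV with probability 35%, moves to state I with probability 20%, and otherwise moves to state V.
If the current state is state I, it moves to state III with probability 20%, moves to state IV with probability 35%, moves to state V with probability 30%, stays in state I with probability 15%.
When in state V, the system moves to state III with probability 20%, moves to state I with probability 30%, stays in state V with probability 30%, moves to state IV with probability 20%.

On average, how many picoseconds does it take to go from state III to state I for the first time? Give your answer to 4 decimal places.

3.7575

Let t(s) be the expected number of picoseconds to first reach state I from state s, with t(state I) = 0. Conditioning on the first picosecond:
t(state IV) = 1 + 0.3·t(state IV) + 0.2·t(state III) + 0.15·t(state V)
t(state III) = 1 + 0.35·t(state IV) + 0.25·t(state III) + 0.2·t(state V)
t(state V) = 1 + 0.2·t(state IV) + 0.2·t(state III) + 0.3·t(state V)
Solving: t(state IV) = 3.2365, t(state III) = 3.7575, t(state V) = 3.4269.
Expected picoseconds from state III to state I: 3.7575.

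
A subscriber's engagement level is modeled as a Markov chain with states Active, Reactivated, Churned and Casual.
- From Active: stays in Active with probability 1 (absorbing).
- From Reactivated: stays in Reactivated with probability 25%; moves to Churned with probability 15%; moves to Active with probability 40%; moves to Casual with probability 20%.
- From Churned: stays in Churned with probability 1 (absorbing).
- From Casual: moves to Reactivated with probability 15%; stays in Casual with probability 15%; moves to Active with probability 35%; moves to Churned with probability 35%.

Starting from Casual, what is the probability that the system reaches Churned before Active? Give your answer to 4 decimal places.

0.4691

Let h(s) be the probability of absorption at Churned starting from transient state s. Then h(Churned) = 1 and h(Active) = 0. By first-step analysis:
h(Reactivated) = 0.4·0 + 0.25·h(Reactivated) + 0.15·1 + 0.2·h(Casual)
h(Casual) = 0.35·0 + 0.15·h(Reactivated) + 0.35·1 + 0.15·h(Casual)
Solving: h(Reactivated) = 0.3251, h(Casual) = 0.4691.
Starting from Casual, the probability is 0.4691.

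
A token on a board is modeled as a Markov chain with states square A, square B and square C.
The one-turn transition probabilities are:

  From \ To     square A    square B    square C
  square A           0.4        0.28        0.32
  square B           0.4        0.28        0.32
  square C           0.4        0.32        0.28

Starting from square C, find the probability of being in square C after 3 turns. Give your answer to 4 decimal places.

Propagate the distribution vector 3 turns from square C.
After 0 turns: (0.0000, 0.0000, 1.0000)
After 1 turn: (0.4000, 0.3200, 0.2800)
After 2 turns: (0.4000, 0.2912, 0.3088)
After 3 turns: (0.4000, 0.2924, 0.3076)
P(in square C after 3 turns) = 0.3076

0.3076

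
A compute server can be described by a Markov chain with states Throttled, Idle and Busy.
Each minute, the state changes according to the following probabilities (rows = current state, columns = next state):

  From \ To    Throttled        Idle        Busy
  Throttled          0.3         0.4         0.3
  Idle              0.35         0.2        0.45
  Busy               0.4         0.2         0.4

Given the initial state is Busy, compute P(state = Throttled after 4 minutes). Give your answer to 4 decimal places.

0.3514

Propagate the distribution vector 4 minutes from Busy.
After 0 minutes: (0.0000, 0.0000, 1.0000)
After 1 minute: (0.4000, 0.2000, 0.4000)
After 2 minutes: (0.3500, 0.2800, 0.3700)
After 3 minutes: (0.3510, 0.2700, 0.3790)
After 4 minutes: (0.3514, 0.2702, 0.3784)
P(in Throttled after 4 minutes) = 0.3514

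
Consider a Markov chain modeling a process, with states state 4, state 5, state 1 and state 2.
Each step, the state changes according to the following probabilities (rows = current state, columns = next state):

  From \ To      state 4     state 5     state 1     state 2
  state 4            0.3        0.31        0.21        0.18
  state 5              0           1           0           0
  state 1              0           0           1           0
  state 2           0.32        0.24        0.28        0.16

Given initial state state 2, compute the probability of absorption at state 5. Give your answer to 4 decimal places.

0.5038

Let h(s) be the probability of absorption at state 5 starting from transient state s. Then h(state 5) = 1 and h(state 1) = 0. By first-step analysis:
h(state 4) = 0.3·h(state 4) + 0.31·1 + 0.21·0 + 0.18·h(state 2)
h(state 2) = 0.32·h(state 4) + 0.24·1 + 0.28·0 + 0.16·h(state 2)
Solving: h(state 4) = 0.5724, h(state 2) = 0.5038.
Starting from state 2, the probability is 0.5038.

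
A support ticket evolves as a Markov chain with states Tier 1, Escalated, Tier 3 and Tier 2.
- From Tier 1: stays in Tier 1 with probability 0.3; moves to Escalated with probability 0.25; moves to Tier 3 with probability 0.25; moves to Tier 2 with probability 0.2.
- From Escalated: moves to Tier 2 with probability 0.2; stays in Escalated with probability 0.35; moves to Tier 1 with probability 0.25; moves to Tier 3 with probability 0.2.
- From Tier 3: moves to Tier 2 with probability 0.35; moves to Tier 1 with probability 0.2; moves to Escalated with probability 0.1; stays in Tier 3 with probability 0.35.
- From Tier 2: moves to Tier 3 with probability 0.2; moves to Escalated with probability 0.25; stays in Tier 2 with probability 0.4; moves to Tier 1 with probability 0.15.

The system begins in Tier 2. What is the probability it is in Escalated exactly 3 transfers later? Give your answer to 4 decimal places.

0.2389

Propagate the distribution vector 3 transfers from Tier 2.
After 0 transfers: (0.0000, 0.0000, 0.0000, 1.0000)
After 1 transfer: (0.1500, 0.2500, 0.2000, 0.4000)
After 2 transfers: (0.2075, 0.2450, 0.2375, 0.3100)
After 3 transfers: (0.2175, 0.2389, 0.2460, 0.2976)
P(in Escalated after 3 transfers) = 0.2389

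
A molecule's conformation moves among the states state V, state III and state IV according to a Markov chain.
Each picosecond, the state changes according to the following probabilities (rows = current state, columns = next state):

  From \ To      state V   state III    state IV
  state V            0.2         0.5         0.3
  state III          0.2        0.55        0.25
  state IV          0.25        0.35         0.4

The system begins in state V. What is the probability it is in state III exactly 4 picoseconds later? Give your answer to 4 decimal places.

0.4779

Propagate the distribution vector 4 picoseconds from state V.
After 0 picoseconds: (1.0000, 0.0000, 0.0000)
After 1 picosecond: (0.2000, 0.5000, 0.3000)
After 2 picoseconds: (0.2150, 0.4800, 0.3050)
After 3 picoseconds: (0.2153, 0.4783, 0.3065)
After 4 picoseconds: (0.2153, 0.4779, 0.3067)
P(in state III after 4 picoseconds) = 0.4779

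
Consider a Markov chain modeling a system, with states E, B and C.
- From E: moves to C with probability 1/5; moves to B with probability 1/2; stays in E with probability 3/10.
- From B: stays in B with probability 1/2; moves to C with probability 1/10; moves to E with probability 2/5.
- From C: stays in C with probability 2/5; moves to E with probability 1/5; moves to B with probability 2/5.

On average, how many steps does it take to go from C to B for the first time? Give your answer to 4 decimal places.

Let t(s) be the expected number of steps to first reach B from state s, with t(B) = 0. Conditioning on the first step:
t(E) = 1 + 0.3·t(E) + 0.2·t(C)
t(C) = 1 + 0.2·t(E) + 0.4·t(C)
Solving: t(E) = 2.1053, t(C) = 2.3684.
Expected steps from C to B: 2.3684.

2.3684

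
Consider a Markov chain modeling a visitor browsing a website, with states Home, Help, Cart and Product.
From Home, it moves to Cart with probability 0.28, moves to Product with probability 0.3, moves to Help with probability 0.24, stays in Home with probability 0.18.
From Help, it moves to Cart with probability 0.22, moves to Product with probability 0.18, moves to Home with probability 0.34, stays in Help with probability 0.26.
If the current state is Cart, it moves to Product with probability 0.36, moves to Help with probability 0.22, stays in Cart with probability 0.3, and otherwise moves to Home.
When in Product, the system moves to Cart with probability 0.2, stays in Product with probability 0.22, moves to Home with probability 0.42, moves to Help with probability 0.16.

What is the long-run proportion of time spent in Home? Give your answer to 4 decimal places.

Let the stationary distribution be π with π = πP and π_1 + π_2 + π_3 + π_4 = 1.
π_1 = 0.18·π_1 + 0.34·π_2 + 0.12·π_3 + 0.42·π_4
π_2 = 0.24·π_1 + 0.26·π_2 + 0.22·π_3 + 0.16·π_4
π_3 = 0.28·π_1 + 0.22·π_2 + 0.3·π_3 + 0.2·π_4
Solving with the normalization constraint gives π = (0.2640, 0.2179, 0.2505, 0.2675).
So the stationary probability of Home is 0.2640.

0.2640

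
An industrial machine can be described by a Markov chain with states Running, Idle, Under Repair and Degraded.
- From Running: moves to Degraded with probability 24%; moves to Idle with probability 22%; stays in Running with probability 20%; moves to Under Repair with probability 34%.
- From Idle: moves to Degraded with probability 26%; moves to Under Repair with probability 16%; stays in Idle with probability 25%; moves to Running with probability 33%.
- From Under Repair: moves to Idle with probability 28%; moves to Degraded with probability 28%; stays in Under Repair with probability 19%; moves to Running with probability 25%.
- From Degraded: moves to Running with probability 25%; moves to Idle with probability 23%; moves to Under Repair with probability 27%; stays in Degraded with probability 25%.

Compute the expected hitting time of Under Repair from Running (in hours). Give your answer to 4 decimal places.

3.5534

Let t(s) be the expected number of hours to first reach Under Repair from state s, with t(Under Repair) = 0. Conditioning on the first hour:
t(Running) = 1 + 0.2·t(Running) + 0.22·t(Idle) + 0.24·t(Degraded)
t(Idle) = 1 + 0.33·t(Running) + 0.25·t(Idle) + 0.26·t(Degraded)
t(Degraded) = 1 + 0.25·t(Running) + 0.23·t(Idle) + 0.25·t(Degraded)
Solving: t(Running) = 3.5534, t(Idle) = 4.2181, t(Degraded) = 3.8113.
Expected hours from Running to Under Repair: 3.5534.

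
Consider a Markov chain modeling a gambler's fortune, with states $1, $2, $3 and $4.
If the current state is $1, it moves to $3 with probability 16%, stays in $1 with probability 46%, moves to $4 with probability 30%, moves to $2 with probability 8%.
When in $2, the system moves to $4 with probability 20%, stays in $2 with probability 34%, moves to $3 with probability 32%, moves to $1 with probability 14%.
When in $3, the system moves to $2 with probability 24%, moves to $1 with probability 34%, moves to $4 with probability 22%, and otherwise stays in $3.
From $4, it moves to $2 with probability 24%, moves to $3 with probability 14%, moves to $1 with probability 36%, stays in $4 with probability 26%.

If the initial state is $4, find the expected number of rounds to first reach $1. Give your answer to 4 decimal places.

Let t(s) be the expected number of rounds to first reach $1 from state s, with t($1) = 0. Conditioning on the first round:
t($2) = 1 + 0.34·t($2) + 0.32·t($3) + 0.2·t($4)
t($3) = 1 + 0.24·t($2) + 0.2·t($3) + 0.22·t($4)
t($4) = 1 + 0.24·t($2) + 0.14·t($3) + 0.26·t($4)
Solving: t($2) = 4.1997, t($3) = 3.4348, t($4) = 3.3632.
Expected rounds from $4 to $1: 3.3632.

3.3632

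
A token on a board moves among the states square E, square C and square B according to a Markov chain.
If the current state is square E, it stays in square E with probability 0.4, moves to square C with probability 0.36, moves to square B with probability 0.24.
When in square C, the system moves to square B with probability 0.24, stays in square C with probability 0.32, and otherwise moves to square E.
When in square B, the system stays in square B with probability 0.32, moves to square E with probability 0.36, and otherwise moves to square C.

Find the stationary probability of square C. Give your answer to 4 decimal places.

0.3361

Let the stationary distribution be π with π = πP and π_1 + π_2 + π_3 = 1.
π_1 = 0.4·π_1 + 0.44·π_2 + 0.36·π_3
π_2 = 0.36·π_1 + 0.32·π_2 + 0.32·π_3
Solving with the normalization constraint gives π = (0.4030, 0.3361, 0.2609).
So the stationary probability of square C is 0.3361.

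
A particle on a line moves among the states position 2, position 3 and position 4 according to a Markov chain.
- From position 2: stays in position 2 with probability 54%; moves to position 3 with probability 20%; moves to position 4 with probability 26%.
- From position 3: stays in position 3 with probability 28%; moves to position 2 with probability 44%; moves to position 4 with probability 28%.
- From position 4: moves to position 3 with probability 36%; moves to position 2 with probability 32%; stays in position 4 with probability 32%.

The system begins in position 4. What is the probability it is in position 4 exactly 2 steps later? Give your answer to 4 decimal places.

0.2864

Sum over the intermediate state after 1 step:
P = P(position 4→position 2)·P(position 2→position 4) + P(position 4→position 3)·P(position 3→position 4) + P(position 4→position 4)·P(position 4→position 4)
  = 0.32×0.26 + 0.36×0.28 + 0.32×0.32
  = 0.0832 + 0.1008 + 0.1024 = 0.2864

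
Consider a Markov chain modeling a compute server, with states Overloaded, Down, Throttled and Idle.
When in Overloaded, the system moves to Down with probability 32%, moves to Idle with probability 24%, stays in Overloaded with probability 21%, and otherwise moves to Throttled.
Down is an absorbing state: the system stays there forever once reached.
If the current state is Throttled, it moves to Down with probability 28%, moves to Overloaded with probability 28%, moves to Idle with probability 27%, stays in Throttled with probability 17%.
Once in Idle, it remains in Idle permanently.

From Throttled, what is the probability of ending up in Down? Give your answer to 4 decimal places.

0.5256

Let h(s) be the probability of absorption at Down starting from transient state s. Then h(Down) = 1 and h(Idle) = 0. By first-step analysis:
h(Overloaded) = 0.21·h(Overloaded) + 0.32·1 + 0.23·h(Throttled) + 0.24·0
h(Throttled) = 0.28·h(Overloaded) + 0.28·1 + 0.17·h(Throttled) + 0.27·0
Solving: h(Overloaded) = 0.5581, h(Throttled) = 0.5256.
Starting from Throttled, the probability is 0.5256.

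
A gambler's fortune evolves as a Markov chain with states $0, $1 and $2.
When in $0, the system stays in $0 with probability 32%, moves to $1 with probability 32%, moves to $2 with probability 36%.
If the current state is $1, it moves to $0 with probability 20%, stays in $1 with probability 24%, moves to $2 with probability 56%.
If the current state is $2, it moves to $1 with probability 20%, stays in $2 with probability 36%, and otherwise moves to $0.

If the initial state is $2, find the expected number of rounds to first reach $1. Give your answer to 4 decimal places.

4.0462

Let t(s) be the expected number of rounds to first reach $1 from state s, with t($1) = 0. Conditioning on the first round:
t($0) = 1 + 0.32·t($0) + 0.36·t($2)
t($2) = 1 + 0.44·t($0) + 0.36·t($2)
Solving: t($0) = 3.6127, t($2) = 4.0462.
Expected rounds from $2 to $1: 4.0462.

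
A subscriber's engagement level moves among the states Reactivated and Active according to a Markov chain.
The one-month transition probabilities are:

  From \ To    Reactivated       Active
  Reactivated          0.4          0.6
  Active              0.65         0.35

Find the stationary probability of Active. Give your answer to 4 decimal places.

0.4800

Let the stationary distribution be π with π = πP and π_1 + π_2 = 1.
π_1 = 0.4·π_1 + 0.65·π_2
Solving with the normalization constraint gives π = (0.5200, 0.4800).
So the stationary probability of Active is 0.4800.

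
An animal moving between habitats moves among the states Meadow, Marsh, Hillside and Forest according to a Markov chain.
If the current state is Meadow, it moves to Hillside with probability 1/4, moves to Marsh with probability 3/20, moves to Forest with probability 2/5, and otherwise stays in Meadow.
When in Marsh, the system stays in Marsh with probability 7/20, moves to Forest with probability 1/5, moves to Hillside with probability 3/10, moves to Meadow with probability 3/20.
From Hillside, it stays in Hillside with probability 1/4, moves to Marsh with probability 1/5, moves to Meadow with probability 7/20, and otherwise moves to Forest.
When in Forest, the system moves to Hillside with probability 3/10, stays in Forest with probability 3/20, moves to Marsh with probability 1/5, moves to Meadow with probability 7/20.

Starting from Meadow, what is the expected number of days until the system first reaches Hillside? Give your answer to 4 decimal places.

Let t(s) be the expected number of days to first reach Hillside from state s, with t(Hillside) = 0. Conditioning on the first day:
t(Meadow) = 1 + 0.2·t(Meadow) + 0.15·t(Marsh) + 0.4·t(Forest)
t(Marsh) = 1 + 0.15·t(Meadow) + 0.35·t(Marsh) + 0.2·t(Forest)
t(Forest) = 1 + 0.35·t(Meadow) + 0.2·t(Marsh) + 0.15·t(Forest)
Solving: t(Meadow) = 3.6413, t(Marsh) = 3.4520, t(Forest) = 3.4881.
Expected days from Meadow to Hillside: 3.6413.

3.6413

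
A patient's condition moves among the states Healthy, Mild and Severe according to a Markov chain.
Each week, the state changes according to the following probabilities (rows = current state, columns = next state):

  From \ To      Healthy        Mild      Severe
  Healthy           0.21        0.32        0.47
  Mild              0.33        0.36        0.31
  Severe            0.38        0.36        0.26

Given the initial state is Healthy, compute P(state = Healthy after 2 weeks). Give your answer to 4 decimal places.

Sum over the intermediate state after 1 week:
P = P(Healthy→Healthy)·P(Healthy→Healthy) + P(Healthy→Mild)·P(Mild→Healthy) + P(Healthy→Severe)·P(Severe→Healthy)
  = 0.21×0.21 + 0.32×0.33 + 0.47×0.38
  = 0.0441 + 0.1056 + 0.1786 = 0.3283

0.3283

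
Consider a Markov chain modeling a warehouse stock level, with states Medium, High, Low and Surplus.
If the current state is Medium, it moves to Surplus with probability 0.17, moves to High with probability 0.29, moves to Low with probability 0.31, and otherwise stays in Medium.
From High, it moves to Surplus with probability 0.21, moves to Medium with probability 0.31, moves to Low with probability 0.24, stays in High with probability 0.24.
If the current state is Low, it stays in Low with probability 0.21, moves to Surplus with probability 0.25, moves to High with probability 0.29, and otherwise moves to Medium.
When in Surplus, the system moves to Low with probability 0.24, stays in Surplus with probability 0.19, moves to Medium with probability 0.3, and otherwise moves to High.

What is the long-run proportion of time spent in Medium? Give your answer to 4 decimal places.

Let the stationary distribution be π with π = πP and π_1 + π_2 + π_3 + π_4 = 1.
π_1 = 0.23·π_1 + 0.31·π_2 + 0.25·π_3 + 0.3·π_4
π_2 = 0.29·π_1 + 0.24·π_2 + 0.29·π_3 + 0.27·π_4
π_3 = 0.31·π_1 + 0.24·π_2 + 0.21·π_3 + 0.24·π_4
Solving with the normalization constraint gives π = (0.2712, 0.2723, 0.2514, 0.2051).
So the stationary probability of Medium is 0.2712.

0.2712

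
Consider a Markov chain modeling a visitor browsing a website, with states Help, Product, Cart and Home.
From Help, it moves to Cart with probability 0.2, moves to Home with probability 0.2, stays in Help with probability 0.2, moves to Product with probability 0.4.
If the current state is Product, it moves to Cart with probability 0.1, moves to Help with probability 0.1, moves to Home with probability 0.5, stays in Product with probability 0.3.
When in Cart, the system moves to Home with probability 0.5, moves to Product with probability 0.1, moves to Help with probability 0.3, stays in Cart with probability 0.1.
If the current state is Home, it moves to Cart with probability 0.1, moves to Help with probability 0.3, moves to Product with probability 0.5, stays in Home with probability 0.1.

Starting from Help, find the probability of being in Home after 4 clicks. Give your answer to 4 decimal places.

0.3168

Propagate the distribution vector 4 clicks from Help.
After 0 clicks: (1.0000, 0.0000, 0.0000, 0.0000)
After 1 click: (0.2000, 0.4000, 0.2000, 0.2000)
After 2 clicks: (0.2000, 0.3200, 0.1200, 0.3600)
After 3 clicks: (0.2160, 0.3680, 0.1200, 0.2960)
After 4 clicks: (0.2048, 0.3568, 0.1216, 0.3168)
P(in Home after 4 clicks) = 0.3168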